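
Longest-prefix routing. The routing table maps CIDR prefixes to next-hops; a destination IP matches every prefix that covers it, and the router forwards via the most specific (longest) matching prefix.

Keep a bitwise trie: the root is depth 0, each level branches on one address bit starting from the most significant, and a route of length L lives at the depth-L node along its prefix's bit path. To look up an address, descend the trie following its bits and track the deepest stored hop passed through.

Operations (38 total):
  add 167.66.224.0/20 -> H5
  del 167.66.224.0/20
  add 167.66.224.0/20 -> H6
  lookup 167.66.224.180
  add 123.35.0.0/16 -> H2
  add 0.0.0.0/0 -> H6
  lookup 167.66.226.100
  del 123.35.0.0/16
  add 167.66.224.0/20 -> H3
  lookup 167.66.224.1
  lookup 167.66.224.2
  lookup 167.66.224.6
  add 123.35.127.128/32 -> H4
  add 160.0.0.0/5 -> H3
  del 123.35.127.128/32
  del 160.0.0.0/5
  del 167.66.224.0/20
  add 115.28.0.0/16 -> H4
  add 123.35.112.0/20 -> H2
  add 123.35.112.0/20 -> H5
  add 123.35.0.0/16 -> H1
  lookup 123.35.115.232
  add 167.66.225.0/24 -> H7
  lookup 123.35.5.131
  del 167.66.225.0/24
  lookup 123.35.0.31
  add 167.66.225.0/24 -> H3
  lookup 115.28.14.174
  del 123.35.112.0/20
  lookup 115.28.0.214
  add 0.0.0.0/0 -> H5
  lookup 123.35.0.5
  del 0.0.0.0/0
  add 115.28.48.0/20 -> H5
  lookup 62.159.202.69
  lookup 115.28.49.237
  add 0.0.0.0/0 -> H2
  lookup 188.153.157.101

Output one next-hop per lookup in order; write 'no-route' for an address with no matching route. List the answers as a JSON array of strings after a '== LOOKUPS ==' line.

Trace:
  add 167.66.224.0/20 -> H5 at depth 20
  - 167.66.224.0/20 clear@20
  add 167.66.224.0/20 -> H6 at depth 20
  lookup 167.66.224.180: bits 10100111010000101110 walk d0:-→d1:-→d2:-→d3:-→d4:-→d5:-→d6:-→d7:-→d8:-→d9:-→d10:-→d11:-→d12:-→d13:-→d14:-→d15:-→d16:-→d17:-→d18:-→d19:-→d20:H6 -> H6
  add 123.35.0.0/16 -> H2 at depth 16
  add 0.0.0.0/0 -> H6 at depth 0
  lookup 167.66.226.100: bits 10100111010000101110 walk d0:H6→d1:-→d2:-→d3:-→d4:-→d5:-→d6:-→d7:-→d8:-→d9:-→d10:-→d11:-→d12:-→d13:-→d14:-→d15:-→d16:-→d17:-→d18:-→d19:-→d20:H6 -> H6
  - 123.35.0.0/16 clear@16
  add 167.66.224.0/20 -> H3 at depth 20
  lookup 167.66.224.1: bits 10100111010000101110 walk d0:H6→d1:-→d2:-→d3:-→d4:-→d5:-→d6:-→d7:-→d8:-→d9:-→d10:-→d11:-→d12:-→d13:-→d14:-→d15:-→d16:-→d17:-→d18:-→d19:-→d20:H3 -> H3
  lookup 167.66.224.2: bits 10100111010000101110 walk d0:H6→d1:-→d2:-→d3:-→d4:-→d5:-→d6:-→d7:-→d8:-→d9:-→d10:-→d11:-→d12:-→d13:-→d14:-→d15:-→d16:-→d17:-→d18:-→d19:-→d20:H3 -> H3
  lookup 167.66.224.6: bits 10100111010000101110 walk d0:H6→d1:-→d2:-→d3:-→d4:-→d5:-→d6:-→d7:-→d8:-→d9:-→d10:-→d11:-→d12:-→d13:-→d14:-→d15:-→d16:-→d17:-→d18:-→d19:-→d20:H3 -> H3
  add 123.35.127.128/32 -> H4 at depth 32
  add 160.0.0.0/5 -> H3 at depth 5
  - 123.35.127.128/32 clear@32
  - 160.0.0.0/5 clear@5
  - 167.66.224.0/20 clear@20
  add 115.28.0.0/16 -> H4 at depth 16
  add 123.35.112.0/20 -> H2 at depth 20
  add 123.35.112.0/20 -> H5 at depth 20
  add 123.35.0.0/16 -> H1 at depth 16
  lookup 123.35.115.232: bits 01111011001000110111 walk d0:H6→d1:-→d2:-→d3:-→d4:-→d5:-→d6:-→d7:-→d8:-→d9:-→d10:-→d11:-→d12:-→d13:-→d14:-→d15:-→d16:H1→d17:-→d18:-→d19:-→d20:H5 -> H5
  add 167.66.225.0/24 -> H7 at depth 24
  lookup 123.35.5.131: bits 01111011001000110 walk d0:H6→d1:-→d2:-→d3:-→d4:-→d5:-→d6:-→d7:-→d8:-→d9:-→d10:-→d11:-→d12:-→d13:-→d14:-→d15:-→d16:H1→d17:- -> H1
  - 167.66.225.0/24 clear@24
  lookup 123.35.0.31: bits 01111011001000110 walk d0:H6→d1:-→d2:-→d3:-→d4:-→d5:-→d6:-→d7:-→d8:-→d9:-→d10:-→d11:-→d12:-→d13:-→d14:-→d15:-→d16:H1→d17:- -> H1
  add 167.66.225.0/24 -> H3 at depth 24
  lookup 115.28.14.174: bits 0111001100011100 walk d0:H6→d1:-→d2:-→d3:-→d4:-→d5:-→d6:-→d7:-→d8:-→d9:-→d10:-→d11:-→d12:-→d13:-→d14:-→d15:-→d16:H4 -> H4
  - 123.35.112.0/20 clear@20
  lookup 115.28.0.214: bits 0111001100011100 walk d0:H6→d1:-→d2:-→d3:-→d4:-→d5:-→d6:-→d7:-→d8:-→d9:-→d10:-→d11:-→d12:-→d13:-→d14:-→d15:-→d16:H4 -> H4
  add 0.0.0.0/0 -> H5 at depth 0
  lookup 123.35.0.5: bits 01111011001000110 walk d0:H5→d1:-→d2:-→d3:-→d4:-→d5:-→d6:-→d7:-→d8:-→d9:-→d10:-→d11:-→d12:-→d13:-→d14:-→d15:-→d16:H1→d17:- -> H1
  - 0.0.0.0/0 clear@0
  add 115.28.48.0/20 -> H5 at depth 20
  lookup 62.159.202.69: bits 0 walk d0:-→d1:- -> no-route
  lookup 115.28.49.237: bits 01110011000111000011 walk d0:-→d1:-→d2:-→d3:-→d4:-→d5:-→d6:-→d7:-→d8:-→d9:-→d10:-→d11:-→d12:-→d13:-→d14:-→d15:-→d16:H4→d17:-→d18:-→d19:-→d20:H5 -> H5
  add 0.0.0.0/0 -> H2 at depth 0
  lookup 188.153.157.101: bits 101 walk d0:H2→d1:-→d2:-→d3:- -> H2

== LOOKUPS ==
["H6","H6","H3","H3","H3","H5","H1","H1","H4","H4","H1","no-route","H5","H2"]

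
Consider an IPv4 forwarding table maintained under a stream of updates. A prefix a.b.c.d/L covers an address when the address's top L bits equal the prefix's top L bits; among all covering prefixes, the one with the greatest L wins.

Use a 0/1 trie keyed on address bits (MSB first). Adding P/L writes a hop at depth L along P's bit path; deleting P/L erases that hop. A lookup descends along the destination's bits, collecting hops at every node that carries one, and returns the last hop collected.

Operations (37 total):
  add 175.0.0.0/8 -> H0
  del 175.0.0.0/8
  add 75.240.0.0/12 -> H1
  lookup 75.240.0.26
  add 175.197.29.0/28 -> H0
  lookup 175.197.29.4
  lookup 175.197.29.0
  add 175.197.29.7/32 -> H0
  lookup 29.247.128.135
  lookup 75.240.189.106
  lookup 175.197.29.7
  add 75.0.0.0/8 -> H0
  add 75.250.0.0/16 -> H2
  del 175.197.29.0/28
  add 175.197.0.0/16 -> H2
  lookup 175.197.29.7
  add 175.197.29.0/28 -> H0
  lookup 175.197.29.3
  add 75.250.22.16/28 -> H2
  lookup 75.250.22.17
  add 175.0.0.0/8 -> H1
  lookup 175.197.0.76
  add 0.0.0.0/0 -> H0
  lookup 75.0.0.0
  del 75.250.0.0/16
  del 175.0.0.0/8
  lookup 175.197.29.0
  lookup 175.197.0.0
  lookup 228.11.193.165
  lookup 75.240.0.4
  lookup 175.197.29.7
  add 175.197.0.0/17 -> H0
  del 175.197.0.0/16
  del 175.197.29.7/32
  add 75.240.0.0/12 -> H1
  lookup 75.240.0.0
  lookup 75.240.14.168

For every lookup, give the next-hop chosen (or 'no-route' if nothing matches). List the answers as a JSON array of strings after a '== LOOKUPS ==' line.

Process each operation:
  + 175.0.0.0/8 (H0) depth=8
  del 175.0.0.0/8 (clear depth 8)
  + 75.240.0.0/12 (H1) depth=12
  lookup 75.240.0.26: bits 010010111111 walk d0:-→d1:-→d2:-→d3:-→d4:-→d5:-→d6:-→d7:-→d8:-→d9:-→d10:-→d11:-→d12:H1 -> H1
  + 175.197.29.0/28 (H0) depth=28
  lookup 175.197.29.4: bits 1010111111000101000111010000 walk d0:-→d1:-→d2:-→d3:-→d4:-→d5:-→d6:-→d7:-→d8:-→d9:-→d10:-→d11:-→d12:-→d13:-→d14:-→d15:-→d16:-→d17:-→d18:-→d19:-→d20:-→d21:-→d22:-→d23:-→d24:-→d25:-→d26:-→d27:-→d28:H0 -> H0
  lookup 175.197.29.0: bits 1010111111000101000111010000 walk d0:-→d1:-→d2:-→d3:-→d4:-→d5:-→d6:-→d7:-→d8:-→d9:-→d10:-→d11:-→d12:-→d13:-→d14:-→d15:-→d16:-→d17:-→d18:-→d19:-→d20:-→d21:-→d22:-→d23:-→d24:-→d25:-→d26:-→d27:-→d28:H0 -> H0
  + 175.197.29.7/32 (H0) depth=32
  lookup 29.247.128.135: bits 0 walk d0:-→d1:- -> no-route
  lookup 75.240.189.106: bits 010010111111 walk d0:-→d1:-→d2:-→d3:-→d4:-→d5:-→d6:-→d7:-→d8:-→d9:-→d10:-→d11:-→d12:H1 -> H1
  lookup 175.197.29.7: bits 10101111110001010001110100000111 walk d0:-→d1:-→d2:-→d3:-→d4:-→d5:-→d6:-→d7:-→d8:-→d9:-→d10:-→d11:-→d12:-→d13:-→d14:-→d15:-→d16:-→d17:-→d18:-→d19:-→d20:-→d21:-→d22:-→d23:-→d24:-→d25:-→d26:-→d27:-→d28:H0→d29:-→d30:-→d31:-→d32:H0 -> H0
  + 75.0.0.0/8 (H0) depth=8
  + 75.250.0.0/16 (H2) depth=16
  del 175.197.29.0/28 (clear depth 28)
  + 175.197.0.0/16 (H2) depth=16
  lookup 175.197.29.7: bits 10101111110001010001110100000111 walk d0:-→d1:-→d2:-→d3:-→d4:-→d5:-→d6:-→d7:-→d8:-→d9:-→d10:-→d11:-→d12:-→d13:-→d14:-→d15:-→d16:H2→d17:-→d18:-→d19:-→d20:-→d21:-→d22:-→d23:-→d24:-→d25:-→d26:-→d27:-→d28:-→d29:-→d30:-→d31:-→d32:H0 -> H0
  + 175.197.29.0/28 (H0) depth=28
  lookup 175.197.29.3: bits 10101111110001010001110100000 walk d0:-→d1:-→d2:-→d3:-→d4:-→d5:-→d6:-→d7:-→d8:-→d9:-→d10:-→d11:-→d12:-→d13:-→d14:-→d15:-→d16:H2→d17:-→d18:-→d19:-→d20:-→d21:-→d22:-→d23:-→d24:-→d25:-→d26:-→d27:-→d28:H0→d29:- -> H0
  + 75.250.22.16/28 (H2) depth=28
  lookup 75.250.22.17: bits 0100101111111010000101100001 walk d0:-→d1:-→d2:-→d3:-→d4:-→d5:-→d6:-→d7:-→d8:H0→d9:-→d10:-→d11:-→d12:H1→d13:-→d14:-→d15:-→d16:H2→d17:-→d18:-→d19:-→d20:-→d21:-→d22:-→d23:-→d24:-→d25:-→d26:-→d27:-→d28:H2 -> H2
  + 175.0.0.0/8 (H1) depth=8
  lookup 175.197.0.76: bits 1010111111000101000 walk d0:-→d1:-→d2:-→d3:-→d4:-→d5:-→d6:-→d7:-→d8:H1→d9:-→d10:-→d11:-→d12:-→d13:-→d14:-→d15:-→d16:H2→d17:-→d18:-→d19:- -> H2
  + 0.0.0.0/0 (H0) depth=0
  lookup 75.0.0.0: bits 01001011 walk d0:H0→d1:-→d2:-→d3:-→d4:-→d5:-→d6:-→d7:-→d8:H0 -> H0
  del 75.250.0.0/16 (clear depth 16)
  del 175.0.0.0/8 (clear depth 8)
  lookup 175.197.29.0: bits 10101111110001010001110100000 walk d0:H0→d1:-→d2:-→d3:-→d4:-→d5:-→d6:-→d7:-→d8:-→d9:-→d10:-→d11:-→d12:-→d13:-→d14:-→d15:-→d16:H2→d17:-→d18:-→d19:-→d20:-→d21:-→d22:-→d23:-→d24:-→d25:-→d26:-→d27:-→d28:H0→d29:- -> H0
  lookup 175.197.0.0: bits 1010111111000101000 walk d0:H0→d1:-→d2:-→d3:-→d4:-→d5:-→d6:-→d7:-→d8:-→d9:-→d10:-→d11:-→d12:-→d13:-→d14:-→d15:-→d16:H2→d17:-→d18:-→d19:- -> H2
  lookup 228.11.193.165: bits 1 walk d0:H0→d1:- -> H0
  lookup 75.240.0.4: bits 010010111111 walk d0:H0→d1:-→d2:-→d3:-→d4:-→d5:-→d6:-→d7:-→d8:H0→d9:-→d10:-→d11:-→d12:H1 -> H1
  lookup 175.197.29.7: bits 10101111110001010001110100000111 walk d0:H0→d1:-→d2:-→d3:-→d4:-→d5:-→d6:-→d7:-→d8:-→d9:-→d10:-→d11:-→d12:-→d13:-→d14:-→d15:-→d16:H2→d17:-→d18:-→d19:-→d20:-→d21:-→d22:-→d23:-→d24:-→d25:-→d26:-→d27:-→d28:H0→d29:-→d30:-→d31:-→d32:H0 -> H0
  + 175.197.0.0/17 (H0) depth=17
  del 175.197.0.0/16 (clear depth 16)
  del 175.197.29.7/32 (clear depth 32)
  + 75.240.0.0/12 (H1) depth=12
  lookup 75.240.0.0: bits 010010111111 walk d0:H0→d1:-→d2:-→d3:-→d4:-→d5:-→d6:-→d7:-→d8:H0→d9:-→d10:-→d11:-→d12:H1 -> H1
  lookup 75.240.14.168: bits 010010111111 walk d0:H0→d1:-→d2:-→d3:-→d4:-→d5:-→d6:-→d7:-→d8:H0→d9:-→d10:-→d11:-→d12:H1 -> H1

== LOOKUPS ==
["H1","H0","H0","no-route","H1","H0","H0","H0","H2","H2","H0","H0","H2","H0","H1","H0","H1","H1"]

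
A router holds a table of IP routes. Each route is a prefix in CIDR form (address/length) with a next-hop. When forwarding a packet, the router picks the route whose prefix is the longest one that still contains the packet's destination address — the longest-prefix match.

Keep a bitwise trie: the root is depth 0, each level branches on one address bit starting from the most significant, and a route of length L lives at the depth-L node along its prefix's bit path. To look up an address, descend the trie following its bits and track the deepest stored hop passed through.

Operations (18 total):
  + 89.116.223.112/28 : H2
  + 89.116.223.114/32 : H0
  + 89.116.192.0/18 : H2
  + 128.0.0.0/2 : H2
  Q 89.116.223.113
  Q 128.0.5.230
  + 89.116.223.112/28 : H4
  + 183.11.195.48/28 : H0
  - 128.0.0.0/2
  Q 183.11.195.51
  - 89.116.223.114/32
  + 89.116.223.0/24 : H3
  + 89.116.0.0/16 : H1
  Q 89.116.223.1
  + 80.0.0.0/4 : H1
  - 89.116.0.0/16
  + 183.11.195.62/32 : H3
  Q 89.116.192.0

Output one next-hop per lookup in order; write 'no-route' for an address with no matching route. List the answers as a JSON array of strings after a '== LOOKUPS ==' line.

Process each operation:
  + 89.116.223.112/28 (H2) depth=28
  + 89.116.223.114/32 (H0) depth=32
  + 89.116.192.0/18 (H2) depth=18
  + 128.0.0.0/2 (H2) depth=2
  ? 89.116.223.113  path d0:-→d1:-→d2:-→d3:-→d4:-→d5:-→d6:-→d7:-→d8:-→d9:-→d10:-→d11:-→d12:-→d13:-→d14:-→d15:-→d16:-→d17:-→d18:H2→d19:-→d20:-→d21:-→d22:-→d23:-→d24:-→d25:-→d26:-→d27:-→d28:H2→d29:-→d30:-  best=H2
  ? 128.0.5.230  path d0:-→d1:-→d2:H2  best=H2
  + 89.116.223.112/28 (H4) depth=28
  + 183.11.195.48/28 (H0) depth=28
  - 128.0.0.0/2 clear@2
  ? 183.11.195.51  path d0:-→d1:-→d2:-→d3:-→d4:-→d5:-→d6:-→d7:-→d8:-→d9:-→d10:-→d11:-→d12:-→d13:-→d14:-→d15:-→d16:-→d17:-→d18:-→d19:-→d20:-→d21:-→d22:-→d23:-→d24:-→d25:-→d26:-→d27:-→d28:H0  best=H0
  - 89.116.223.114/32 clear@32
  + 89.116.223.0/24 (H3) depth=24
  + 89.116.0.0/16 (H1) depth=16
  ? 89.116.223.1  path d0:-→d1:-→d2:-→d3:-→d4:-→d5:-→d6:-→d7:-→d8:-→d9:-→d10:-→d11:-→d12:-→d13:-→d14:-→d15:-→d16:H1→d17:-→d18:H2→d19:-→d20:-→d21:-→d22:-→d23:-→d24:H3→d25:-  best=H3
  + 80.0.0.0/4 (H1) depth=4
  - 89.116.0.0/16 clear@16
  + 183.11.195.62/32 (H3) depth=32
  ? 89.116.192.0  path d0:-→d1:-→d2:-→d3:-→d4:H1→d5:-→d6:-→d7:-→d8:-→d9:-→d10:-→d11:-→d12:-→d13:-→d14:-→d15:-→d16:-→d17:-→d18:H2→d19:-  best=H2

== LOOKUPS ==
["H2","H2","H0","H3","H2"]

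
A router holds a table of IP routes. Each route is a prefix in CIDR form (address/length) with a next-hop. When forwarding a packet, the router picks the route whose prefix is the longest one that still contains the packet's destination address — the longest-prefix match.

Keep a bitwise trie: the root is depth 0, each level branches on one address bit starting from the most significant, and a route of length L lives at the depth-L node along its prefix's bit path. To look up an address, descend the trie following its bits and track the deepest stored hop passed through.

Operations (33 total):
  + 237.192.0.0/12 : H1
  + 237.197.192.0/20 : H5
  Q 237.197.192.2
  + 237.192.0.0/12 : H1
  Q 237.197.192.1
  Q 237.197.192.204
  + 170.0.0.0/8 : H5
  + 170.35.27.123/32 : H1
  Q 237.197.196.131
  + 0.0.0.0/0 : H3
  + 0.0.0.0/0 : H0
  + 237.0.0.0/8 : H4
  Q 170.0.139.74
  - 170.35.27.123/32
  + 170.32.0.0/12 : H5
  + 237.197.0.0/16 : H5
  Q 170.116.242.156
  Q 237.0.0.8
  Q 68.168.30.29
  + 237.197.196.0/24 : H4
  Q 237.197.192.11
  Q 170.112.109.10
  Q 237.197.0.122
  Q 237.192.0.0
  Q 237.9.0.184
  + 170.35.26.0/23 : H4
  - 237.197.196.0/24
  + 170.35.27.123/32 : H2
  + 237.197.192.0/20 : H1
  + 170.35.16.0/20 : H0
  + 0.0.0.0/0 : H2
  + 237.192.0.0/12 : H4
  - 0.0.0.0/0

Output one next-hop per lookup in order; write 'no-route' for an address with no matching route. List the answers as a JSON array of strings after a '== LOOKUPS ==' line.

Trace:
  + 237.192.0.0/12 (H1) depth=12
  + 237.197.192.0/20 (H5) depth=20
  ? 237.197.192.2  path d0:-→d1:-→d2:-→d3:-→d4:-→d5:-→d6:-→d7:-→d8:-→d9:-→d10:-→d11:-→d12:H1→d13:-→d14:-→d15:-→d16:-→d17:-→d18:-→d19:-→d20:H5  best=H5
  + 237.192.0.0/12 (H1) depth=12
  ? 237.197.192.1  path d0:-→d1:-→d2:-→d3:-→d4:-→d5:-→d6:-→d7:-→d8:-→d9:-→d10:-→d11:-→d12:H1→d13:-→d14:-→d15:-→d16:-→d17:-→d18:-→d19:-→d20:H5  best=H5
  ? 237.197.192.204  path d0:-→d1:-→d2:-→d3:-→d4:-→d5:-→d6:-→d7:-→d8:-→d9:-→d10:-→d11:-→d12:H1→d13:-→d14:-→d15:-→d16:-→d17:-→d18:-→d19:-→d20:H5  best=H5
  + 170.0.0.0/8 (H5) depth=8
  + 170.35.27.123/32 (H1) depth=32
  ? 237.197.196.131  path d0:-→d1:-→d2:-→d3:-→d4:-→d5:-→d6:-→d7:-→d8:-→d9:-→d10:-→d11:-→d12:H1→d13:-→d14:-→d15:-→d16:-→d17:-→d18:-→d19:-→d20:H5  best=H5
  + 0.0.0.0/0 (H3) depth=0
  + 0.0.0.0/0 (H0) depth=0
  + 237.0.0.0/8 (H4) depth=8
  ? 170.0.139.74  path d0:H0→d1:-→d2:-→d3:-→d4:-→d5:-→d6:-→d7:-→d8:H5→d9:-→d10:-  best=H5
  del 170.35.27.123/32 (clear depth 32)
  + 170.32.0.0/12 (H5) depth=12
  + 237.197.0.0/16 (H5) depth=16
  ? 170.116.242.156  path d0:H0→d1:-→d2:-→d3:-→d4:-→d5:-→d6:-→d7:-→d8:H5→d9:-  best=H5
  ? 237.0.0.8  path d0:H0→d1:-→d2:-→d3:-→d4:-→d5:-→d6:-→d7:-→d8:H4  best=H4
  ? 68.168.30.29  path d0:H0  best=H0
  + 237.197.196.0/24 (H4) depth=24
  ? 237.197.192.11  path d0:H0→d1:-→d2:-→d3:-→d4:-→d5:-→d6:-→d7:-→d8:H4→d9:-→d10:-→d11:-→d12:H1→d13:-→d14:-→d15:-→d16:H5→d17:-→d18:-→d19:-→d20:H5→d21:-  best=H5
  ? 170.112.109.10  path d0:H0→d1:-→d2:-→d3:-→d4:-→d5:-→d6:-→d7:-→d8:H5→d9:-  best=H5
  ? 237.197.0.122  path d0:H0→d1:-→d2:-→d3:-→d4:-→d5:-→d6:-→d7:-→d8:H4→d9:-→d10:-→d11:-→d12:H1→d13:-→d14:-→d15:-→d16:H5  best=H5
  ? 237.192.0.0  path d0:H0→d1:-→d2:-→d3:-→d4:-→d5:-→d6:-→d7:-→d8:H4→d9:-→d10:-→d11:-→d12:H1→d13:-  best=H1
  ? 237.9.0.184  path d0:H0→d1:-→d2:-→d3:-→d4:-→d5:-→d6:-→d7:-→d8:H4  best=H4
  + 170.35.26.0/23 (H4) depth=23
  del 237.197.196.0/24 (clear depth 24)
  + 170.35.27.123/32 (H2) depth=32
  + 237.197.192.0/20 (H1) depth=20
  + 170.35.16.0/20 (H0) depth=20
  + 0.0.0.0/0 (H2) depth=0
  + 237.192.0.0/12 (H4) depth=12
  del 0.0.0.0/0 (clear depth 0)

== LOOKUPS ==
["H5","H5","H5","H5","H5","H5","H4","H0","H5","H5","H5","H1","H4"]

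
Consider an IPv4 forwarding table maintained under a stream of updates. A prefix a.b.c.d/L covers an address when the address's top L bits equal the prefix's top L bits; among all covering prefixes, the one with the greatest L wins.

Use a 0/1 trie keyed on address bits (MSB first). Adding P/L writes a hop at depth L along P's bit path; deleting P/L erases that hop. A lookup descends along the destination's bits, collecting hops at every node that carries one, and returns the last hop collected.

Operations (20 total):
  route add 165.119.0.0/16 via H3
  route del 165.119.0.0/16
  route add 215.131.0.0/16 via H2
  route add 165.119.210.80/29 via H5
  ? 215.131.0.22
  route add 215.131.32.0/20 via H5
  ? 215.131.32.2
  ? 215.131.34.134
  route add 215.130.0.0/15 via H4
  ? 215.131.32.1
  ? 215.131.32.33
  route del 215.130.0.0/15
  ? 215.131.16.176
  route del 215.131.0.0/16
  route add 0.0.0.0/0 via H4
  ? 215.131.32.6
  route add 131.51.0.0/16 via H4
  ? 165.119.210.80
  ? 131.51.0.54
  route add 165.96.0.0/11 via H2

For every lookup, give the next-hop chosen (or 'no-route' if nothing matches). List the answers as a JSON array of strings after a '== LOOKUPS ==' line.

Apply in order:
  add 165.119.0.0/16 -> H3 at depth 16
  - 165.119.0.0/16 clear@16
  add 215.131.0.0/16 -> H2 at depth 16
  add 165.119.210.80/29 -> H5 at depth 29
  ? 215.131.0.22  path d0:-→d1:-→d2:-→d3:-→d4:-→d5:-→d6:-→d7:-→d8:-→d9:-→d10:-→d11:-→d12:-→d13:-→d14:-→d15:-→d16:H2  best=H2
  add 215.131.32.0/20 -> H5 at depth 20
  ? 215.131.32.2  path d0:-→d1:-→d2:-→d3:-→d4:-→d5:-→d6:-→d7:-→d8:-→d9:-→d10:-→d11:-→d12:-→d13:-→d14:-→d15:-→d16:H2→d17:-→d18:-→d19:-→d20:H5  best=H5
  ? 215.131.34.134  path d0:-→d1:-→d2:-→d3:-→d4:-→d5:-→d6:-→d7:-→d8:-→d9:-→d10:-→d11:-→d12:-→d13:-→d14:-→d15:-→d16:H2→d17:-→d18:-→d19:-→d20:H5  best=H5
  add 215.130.0.0/15 -> H4 at depth 15
  ? 215.131.32.1  path d0:-→d1:-→d2:-→d3:-→d4:-→d5:-→d6:-→d7:-→d8:-→d9:-→d10:-→d11:-→d12:-→d13:-→d14:-→d15:H4→d16:H2→d17:-→d18:-→d19:-→d20:H5  best=H5
  ? 215.131.32.33  path d0:-→d1:-→d2:-→d3:-→d4:-→d5:-→d6:-→d7:-→d8:-→d9:-→d10:-→d11:-→d12:-→d13:-→d14:-→d15:H4→d16:H2→d17:-→d18:-→d19:-→d20:H5  best=H5
  - 215.130.0.0/15 clear@15
  ? 215.131.16.176  path d0:-→d1:-→d2:-→d3:-→d4:-→d5:-→d6:-→d7:-→d8:-→d9:-→d10:-→d11:-→d12:-→d13:-→d14:-→d15:-→d16:H2→d17:-→d18:-  best=H2
  - 215.131.0.0/16 clear@16
  add 0.0.0.0/0 -> H4 at depth 0
  ? 215.131.32.6  path d0:H4→d1:-→d2:-→d3:-→d4:-→d5:-→d6:-→d7:-→d8:-→d9:-→d10:-→d11:-→d12:-→d13:-→d14:-→d15:-→d16:-→d17:-→d18:-→d19:-→d20:H5  best=H5
  add 131.51.0.0/16 -> H4 at depth 16
  ? 165.119.210.80  path d0:H4→d1:-→d2:-→d3:-→d4:-→d5:-→d6:-→d7:-→d8:-→d9:-→d10:-→d11:-→d12:-→d13:-→d14:-→d15:-→d16:-→d17:-→d18:-→d19:-→d20:-→d21:-→d22:-→d23:-→d24:-→d25:-→d26:-→d27:-→d28:-→d29:H5  best=H5
  ? 131.51.0.54  path d0:H4→d1:-→d2:-→d3:-→d4:-→d5:-→d6:-→d7:-→d8:-→d9:-→d10:-→d11:-→d12:-→d13:-→d14:-→d15:-→d16:H4  best=H4
  add 165.96.0.0/11 -> H2 at depth 11

== LOOKUPS ==
["H2","H5","H5","H5","H5","H2","H5","H5","H4"]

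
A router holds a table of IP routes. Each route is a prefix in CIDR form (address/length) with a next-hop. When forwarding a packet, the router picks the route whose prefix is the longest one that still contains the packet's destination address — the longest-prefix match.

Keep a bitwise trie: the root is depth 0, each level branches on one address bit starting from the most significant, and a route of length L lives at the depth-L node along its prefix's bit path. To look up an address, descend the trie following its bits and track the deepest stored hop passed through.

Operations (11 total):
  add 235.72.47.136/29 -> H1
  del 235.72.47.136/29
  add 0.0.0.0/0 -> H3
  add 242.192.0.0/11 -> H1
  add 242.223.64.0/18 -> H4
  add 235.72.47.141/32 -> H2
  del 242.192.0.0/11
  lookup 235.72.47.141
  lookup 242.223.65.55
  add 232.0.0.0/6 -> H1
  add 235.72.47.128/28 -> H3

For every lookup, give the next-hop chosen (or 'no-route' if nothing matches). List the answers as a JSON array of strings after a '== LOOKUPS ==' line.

Apply in order:
  + 235.72.47.136/29 (H1) depth=29
  del 235.72.47.136/29 (clear depth 29)
  + 0.0.0.0/0 (H3) depth=0
  + 242.192.0.0/11 (H1) depth=11
  + 242.223.64.0/18 (H4) depth=18
  + 235.72.47.141/32 (H2) depth=32
  del 242.192.0.0/11 (clear depth 11)
  Q 235.72.47.141: descend 11101011010010000010111110001101 ; hops seen [H3,H2] ; pick H2
  Q 242.223.65.55: descend 111100101101111101 ; hops seen [H3,H4] ; pick H4
  + 232.0.0.0/6 (H1) depth=6
  + 235.72.47.128/28 (H3) depth=28

== LOOKUPS ==
["H2","H4"]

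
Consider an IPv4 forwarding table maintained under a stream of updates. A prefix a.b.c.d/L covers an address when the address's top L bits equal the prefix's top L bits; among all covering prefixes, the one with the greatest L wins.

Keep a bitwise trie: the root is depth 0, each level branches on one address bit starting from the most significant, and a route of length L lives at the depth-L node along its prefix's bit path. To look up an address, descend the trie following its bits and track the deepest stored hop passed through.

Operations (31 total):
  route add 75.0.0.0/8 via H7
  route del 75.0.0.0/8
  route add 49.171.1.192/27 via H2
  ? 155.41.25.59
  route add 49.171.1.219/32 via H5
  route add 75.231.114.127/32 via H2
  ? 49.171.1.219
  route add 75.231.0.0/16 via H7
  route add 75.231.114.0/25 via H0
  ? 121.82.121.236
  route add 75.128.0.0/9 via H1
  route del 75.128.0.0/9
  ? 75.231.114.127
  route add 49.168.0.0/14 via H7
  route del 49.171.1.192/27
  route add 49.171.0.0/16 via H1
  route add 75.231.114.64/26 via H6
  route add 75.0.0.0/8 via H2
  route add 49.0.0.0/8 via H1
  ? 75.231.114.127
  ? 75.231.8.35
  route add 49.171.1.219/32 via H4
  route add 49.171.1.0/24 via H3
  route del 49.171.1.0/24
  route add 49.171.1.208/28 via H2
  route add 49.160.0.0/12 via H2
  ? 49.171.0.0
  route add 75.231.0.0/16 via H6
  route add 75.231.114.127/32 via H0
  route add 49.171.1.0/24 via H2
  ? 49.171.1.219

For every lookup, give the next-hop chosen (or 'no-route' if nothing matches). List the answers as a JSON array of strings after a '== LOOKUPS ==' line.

Apply in order:
  + 75.0.0.0/8 (H7) depth=8
  del 75.0.0.0/8 (clear depth 8)
  + 49.171.1.192/27 (H2) depth=27
  Q 155.41.25.59: descend ε ; hops seen [∅] ; pick no-route
  + 49.171.1.219/32 (H5) depth=32
  + 75.231.114.127/32 (H2) depth=32
  Q 49.171.1.219: descend 00110001101010110000000111011011 ; hops seen [H2,H5] ; pick H5
  + 75.231.0.0/16 (H7) depth=16
  + 75.231.114.0/25 (H0) depth=25
  Q 121.82.121.236: descend 01 ; hops seen [∅] ; pick no-route
  + 75.128.0.0/9 (H1) depth=9
  del 75.128.0.0/9 (clear depth 9)
  Q 75.231.114.127: descend 01001011111001110111001001111111 ; hops seen [H7,H0,H2] ; pick H2
  + 49.168.0.0/14 (H7) depth=14
  del 49.171.1.192/27 (clear depth 27)
  + 49.171.0.0/16 (H1) depth=16
  + 75.231.114.64/26 (H6) depth=26
  + 75.0.0.0/8 (H2) depth=8
  + 49.0.0.0/8 (H1) depth=8
  Q 75.231.114.127: descend 01001011111001110111001001111111 ; hops seen [H2,H7,H0,H6,H2] ; pick H2
  Q 75.231.8.35: descend 01001011111001110 ; hops seen [H2,H7] ; pick H7
  + 49.171.1.219/32 (H4) depth=32
  + 49.171.1.0/24 (H3) depth=24
  del 49.171.1.0/24 (clear depth 24)
  + 49.171.1.208/28 (H2) depth=28
  + 49.160.0.0/12 (H2) depth=12
  Q 49.171.0.0: descend 00110001101010110000000 ; hops seen [H1,H2,H7,H1] ; pick H1
  + 75.231.0.0/16 (H6) depth=16
  + 75.231.114.127/32 (H0) depth=32
  + 49.171.1.0/24 (H2) depth=24
  Q 49.171.1.219: descend 00110001101010110000000111011011 ; hops seen [H1,H2,H7,H1,H2,H2,H4] ; pick H4

== LOOKUPS ==
["no-route","H5","no-route","H2","H2","H7","H1","H4"]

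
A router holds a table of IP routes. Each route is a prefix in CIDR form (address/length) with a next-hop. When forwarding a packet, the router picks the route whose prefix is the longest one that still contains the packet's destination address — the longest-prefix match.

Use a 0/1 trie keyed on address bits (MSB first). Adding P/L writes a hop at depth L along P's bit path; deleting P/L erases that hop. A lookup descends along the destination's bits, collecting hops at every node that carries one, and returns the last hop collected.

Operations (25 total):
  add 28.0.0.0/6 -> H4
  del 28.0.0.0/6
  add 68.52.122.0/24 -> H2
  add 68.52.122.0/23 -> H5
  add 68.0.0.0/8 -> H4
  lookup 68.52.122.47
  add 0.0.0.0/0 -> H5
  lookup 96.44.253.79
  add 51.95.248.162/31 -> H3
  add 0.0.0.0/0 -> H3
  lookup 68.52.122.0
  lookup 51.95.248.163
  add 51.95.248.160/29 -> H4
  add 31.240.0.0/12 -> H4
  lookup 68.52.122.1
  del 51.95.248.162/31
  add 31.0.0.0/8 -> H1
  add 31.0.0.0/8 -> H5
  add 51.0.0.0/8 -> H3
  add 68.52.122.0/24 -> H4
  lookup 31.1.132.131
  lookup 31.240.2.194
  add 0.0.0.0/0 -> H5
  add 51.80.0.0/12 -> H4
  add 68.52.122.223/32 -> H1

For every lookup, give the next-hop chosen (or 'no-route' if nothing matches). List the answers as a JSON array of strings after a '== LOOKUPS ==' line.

Trace:
  + 28.0.0.0/6 (H4) depth=6
  - 28.0.0.0/6 clear@6
  + 68.52.122.0/24 (H2) depth=24
  + 68.52.122.0/23 (H5) depth=23
  + 68.0.0.0/8 (H4) depth=8
  ? 68.52.122.47  path d0:-→d1:-→d2:-→d3:-→d4:-→d5:-→d6:-→d7:-→d8:H4→d9:-→d10:-→d11:-→d12:-→d13:-→d14:-→d15:-→d16:-→d17:-→d18:-→d19:-→d20:-→d21:-→d22:-→d23:H5→d24:H2  best=H2
  + 0.0.0.0/0 (H5) depth=0
  ? 96.44.253.79  path d0:H5→d1:-→d2:-  best=H5
  + 51.95.248.162/31 (H3) depth=31
  + 0.0.0.0/0 (H3) depth=0
  ? 68.52.122.0  path d0:H3→d1:-→d2:-→d3:-→d4:-→d5:-→d6:-→d7:-→d8:H4→d9:-→d10:-→d11:-→d12:-→d13:-→d14:-→d15:-→d16:-→d17:-→d18:-→d19:-→d20:-→d21:-→d22:-→d23:H5→d24:H2  best=H2
  ? 51.95.248.163  path d0:H3→d1:-→d2:-→d3:-→d4:-→d5:-→d6:-→d7:-→d8:-→d9:-→d10:-→d11:-→d12:-→d13:-→d14:-→d15:-→d16:-→d17:-→d18:-→d19:-→d20:-→d21:-→d22:-→d23:-→d24:-→d25:-→d26:-→d27:-→d28:-→d29:-→d30:-→d31:H3  best=H3
  + 51.95.248.160/29 (H4) depth=29
  + 31.240.0.0/12 (H4) depth=12
  ? 68.52.122.1  path d0:H3→d1:-→d2:-→d3:-→d4:-→d5:-→d6:-→d7:-→d8:H4→d9:-→d10:-→d11:-→d12:-→d13:-→d14:-→d15:-→d16:-→d17:-→d18:-→d19:-→d20:-→d21:-→d22:-→d23:H5→d24:H2  best=H2
  - 51.95.248.162/31 clear@31
  + 31.0.0.0/8 (H1) depth=8
  + 31.0.0.0/8 (H5) depth=8
  + 51.0.0.0/8 (H3) depth=8
  + 68.52.122.0/24 (H4) depth=24
  ? 31.1.132.131  path d0:H3→d1:-→d2:-→d3:-→d4:-→d5:-→d6:-→d7:-→d8:H5  best=H5
  ? 31.240.2.194  path d0:H3→d1:-→d2:-→d3:-→d4:-→d5:-→d6:-→d7:-→d8:H5→d9:-→d10:-→d11:-→d12:H4  best=H4
  + 0.0.0.0/0 (H5) depth=0
  + 51.80.0.0/12 (H4) depth=12
  + 68.52.122.223/32 (H1) depth=32

== LOOKUPS ==
["H2","H5","H2","H3","H2","H5","H4"]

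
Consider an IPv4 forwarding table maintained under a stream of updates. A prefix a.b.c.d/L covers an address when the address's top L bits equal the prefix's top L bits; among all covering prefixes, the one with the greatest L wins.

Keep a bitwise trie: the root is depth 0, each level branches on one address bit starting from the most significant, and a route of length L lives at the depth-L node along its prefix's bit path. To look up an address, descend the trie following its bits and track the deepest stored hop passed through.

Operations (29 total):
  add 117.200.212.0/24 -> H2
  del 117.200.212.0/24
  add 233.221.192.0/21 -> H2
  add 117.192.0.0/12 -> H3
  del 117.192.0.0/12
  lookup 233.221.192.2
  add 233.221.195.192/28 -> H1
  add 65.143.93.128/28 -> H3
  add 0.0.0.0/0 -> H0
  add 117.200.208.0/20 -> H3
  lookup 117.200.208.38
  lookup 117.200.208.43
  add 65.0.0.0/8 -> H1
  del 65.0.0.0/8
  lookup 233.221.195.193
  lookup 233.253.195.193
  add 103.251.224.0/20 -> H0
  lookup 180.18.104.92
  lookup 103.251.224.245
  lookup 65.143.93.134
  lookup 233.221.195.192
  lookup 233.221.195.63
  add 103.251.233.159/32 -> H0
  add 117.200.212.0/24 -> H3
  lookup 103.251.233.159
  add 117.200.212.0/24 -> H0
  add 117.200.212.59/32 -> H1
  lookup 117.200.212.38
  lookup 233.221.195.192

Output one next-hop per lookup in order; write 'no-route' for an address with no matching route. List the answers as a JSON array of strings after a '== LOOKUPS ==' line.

Process each operation:
  + 117.200.212.0/24 (H2) depth=24
  - 117.200.212.0/24 clear@24
  + 233.221.192.0/21 (H2) depth=21
  + 117.192.0.0/12 (H3) depth=12
  - 117.192.0.0/12 clear@12
  lookup 233.221.192.2: bits 111010011101110111000 walk d0:-→d1:-→d2:-→d3:-→d4:-→d5:-→d6:-→d7:-→d8:-→d9:-→d10:-→d11:-→d12:-→d13:-→d14:-→d15:-→d16:-→d17:-→d18:-→d19:-→d20:-→d21:H2 -> H2
  + 233.221.195.192/28 (H1) depth=28
  + 65.143.93.128/28 (H3) depth=28
  + 0.0.0.0/0 (H0) depth=0
  + 117.200.208.0/20 (H3) depth=20
  lookup 117.200.208.38: bits 011101011100100011010 walk d0:H0→d1:-→d2:-→d3:-→d4:-→d5:-→d6:-→d7:-→d8:-→d9:-→d10:-→d11:-→d12:-→d13:-→d14:-→d15:-→d16:-→d17:-→d18:-→d19:-→d20:H3→d21:- -> H3
  lookup 117.200.208.43: bits 011101011100100011010 walk d0:H0→d1:-→d2:-→d3:-→d4:-→d5:-→d6:-→d7:-→d8:-→d9:-→d10:-→d11:-→d12:-→d13:-→d14:-→d15:-→d16:-→d17:-→d18:-→d19:-→d20:H3→d21:- -> H3
  + 65.0.0.0/8 (H1) depth=8
  - 65.0.0.0/8 clear@8
  lookup 233.221.195.193: bits 1110100111011101110000111100 walk d0:H0→d1:-→d2:-→d3:-→d4:-→d5:-→d6:-→d7:-→d8:-→d9:-→d10:-→d11:-→d12:-→d13:-→d14:-→d15:-→d16:-→d17:-→d18:-→d19:-→d20:-→d21:H2→d22:-→d23:-→d24:-→d25:-→d26:-→d27:-→d28:H1 -> H1
  lookup 233.253.195.193: bits 1110100111 walk d0:H0→d1:-→d2:-→d3:-→d4:-→d5:-→d6:-→d7:-→d8:-→d9:-→d10:- -> H0
  + 103.251.224.0/20 (H0) depth=20
  lookup 180.18.104.92: bits 1 walk d0:H0→d1:- -> H0
  lookup 103.251.224.245: bits 01100111111110111110 walk d0:H0→d1:-→d2:-→d3:-→d4:-→d5:-→d6:-→d7:-→d8:-→d9:-→d10:-→d11:-→d12:-→d13:-→d14:-→d15:-→d16:-→d17:-→d18:-→d19:-→d20:H0 -> H0
  lookup 65.143.93.134: bits 0100000110001111010111011000 walk d0:H0→d1:-→d2:-→d3:-→d4:-→d5:-→d6:-→d7:-→d8:-→d9:-→d10:-→d11:-→d12:-→d13:-→d14:-→d15:-→d16:-→d17:-→d18:-→d19:-→d20:-→d21:-→d22:-→d23:-→d24:-→d25:-→d26:-→d27:-→d28:H3 -> H3
  lookup 233.221.195.192: bits 1110100111011101110000111100 walk d0:H0→d1:-→d2:-→d3:-→d4:-→d5:-→d6:-→d7:-→d8:-→d9:-→d10:-→d11:-→d12:-→d13:-→d14:-→d15:-→d16:-→d17:-→d18:-→d19:-→d20:-→d21:H2→d22:-→d23:-→d24:-→d25:-→d26:-→d27:-→d28:H1 -> H1
  lookup 233.221.195.63: bits 111010011101110111000011 walk d0:H0→d1:-→d2:-→d3:-→d4:-→d5:-→d6:-→d7:-→d8:-→d9:-→d10:-→d11:-→d12:-→d13:-→d14:-→d15:-→d16:-→d17:-→d18:-→d19:-→d20:-→d21:H2→d22:-→d23:-→d24:- -> H2
  + 103.251.233.159/32 (H0) depth=32
  + 117.200.212.0/24 (H3) depth=24
  lookup 103.251.233.159: bits 01100111111110111110100110011111 walk d0:H0→d1:-→d2:-→d3:-→d4:-→d5:-→d6:-→d7:-→d8:-→d9:-→d10:-→d11:-→d12:-→d13:-→d14:-→d15:-→d16:-→d17:-→d18:-→d19:-→d20:H0→d21:-→d22:-→d23:-→d24:-→d25:-→d26:-→d27:-→d28:-→d29:-→d30:-→d31:-→d32:H0 -> H0
  + 117.200.212.0/24 (H0) depth=24
  + 117.200.212.59/32 (H1) depth=32
  lookup 117.200.212.38: bits 011101011100100011010100001 walk d0:H0→d1:-→d2:-→d3:-→d4:-→d5:-→d6:-→d7:-→d8:-→d9:-→d10:-→d11:-→d12:-→d13:-→d14:-→d15:-→d16:-→d17:-→d18:-→d19:-→d20:H3→d21:-→d22:-→d23:-→d24:H0→d25:-→d26:-→d27:- -> H0
  lookup 233.221.195.192: bits 1110100111011101110000111100 walk d0:H0→d1:-→d2:-→d3:-→d4:-→d5:-→d6:-→d7:-→d8:-→d9:-→d10:-→d11:-→d12:-→d13:-→d14:-→d15:-→d16:-→d17:-→d18:-→d19:-→d20:-→d21:H2→d22:-→d23:-→d24:-→d25:-→d26:-→d27:-→d28:H1 -> H1

== LOOKUPS ==
["H2","H3","H3","H1","H0","H0","H0","H3","H1","H2","H0","H0","H1"]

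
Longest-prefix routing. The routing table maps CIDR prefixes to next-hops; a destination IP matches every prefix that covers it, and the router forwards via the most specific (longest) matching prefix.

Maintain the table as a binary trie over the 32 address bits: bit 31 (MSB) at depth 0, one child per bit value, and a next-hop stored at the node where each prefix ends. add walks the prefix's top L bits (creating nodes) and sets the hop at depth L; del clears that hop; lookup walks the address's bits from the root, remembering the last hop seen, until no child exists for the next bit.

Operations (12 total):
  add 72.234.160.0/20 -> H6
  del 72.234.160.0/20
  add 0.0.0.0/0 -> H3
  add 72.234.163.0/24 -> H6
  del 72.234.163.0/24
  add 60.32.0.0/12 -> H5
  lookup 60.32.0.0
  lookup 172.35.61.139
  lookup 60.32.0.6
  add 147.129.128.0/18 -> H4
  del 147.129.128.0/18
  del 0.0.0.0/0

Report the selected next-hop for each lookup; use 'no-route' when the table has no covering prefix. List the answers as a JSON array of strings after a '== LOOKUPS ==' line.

Apply in order:
  add 72.234.160.0/20 -> H6 at depth 20
  del 72.234.160.0/20 (clear depth 20)
  add 0.0.0.0/0 -> H3 at depth 0
  add 72.234.163.0/24 -> H6 at depth 24
  del 72.234.163.0/24 (clear depth 24)
  add 60.32.0.0/12 -> H5 at depth 12
  Q 60.32.0.0: descend 001111000010 ; hops seen [H3,H5] ; pick H5
  Q 172.35.61.139: descend ε ; hops seen [H3] ; pick H3
  Q 60.32.0.6: descend 001111000010 ; hops seen [H3,H5] ; pick H5
  add 147.129.128.0/18 -> H4 at depth 18
  del 147.129.128.0/18 (clear depth 18)
  del 0.0.0.0/0 (clear depth 0)

== LOOKUPS ==
["H5","H3","H5"]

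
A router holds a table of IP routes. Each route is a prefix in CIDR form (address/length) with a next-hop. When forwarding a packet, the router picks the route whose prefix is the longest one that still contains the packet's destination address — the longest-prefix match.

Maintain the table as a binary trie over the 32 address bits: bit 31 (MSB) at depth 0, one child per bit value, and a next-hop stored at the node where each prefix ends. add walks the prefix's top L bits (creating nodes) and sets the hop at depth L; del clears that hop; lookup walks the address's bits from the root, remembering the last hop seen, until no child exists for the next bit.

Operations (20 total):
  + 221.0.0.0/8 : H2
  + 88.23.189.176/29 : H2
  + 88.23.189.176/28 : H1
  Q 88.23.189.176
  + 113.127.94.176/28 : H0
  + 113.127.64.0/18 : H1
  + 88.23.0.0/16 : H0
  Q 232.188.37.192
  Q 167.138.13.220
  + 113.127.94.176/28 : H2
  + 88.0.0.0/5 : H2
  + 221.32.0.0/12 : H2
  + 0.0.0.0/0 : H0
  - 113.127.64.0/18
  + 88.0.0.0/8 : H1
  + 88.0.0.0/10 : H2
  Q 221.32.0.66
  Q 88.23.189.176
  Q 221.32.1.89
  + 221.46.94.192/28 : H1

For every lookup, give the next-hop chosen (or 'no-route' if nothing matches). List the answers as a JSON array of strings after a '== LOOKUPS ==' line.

Trace:
  + 221.0.0.0/8 (H2) depth=8
  + 88.23.189.176/29 (H2) depth=29
  + 88.23.189.176/28 (H1) depth=28
  Q 88.23.189.176: descend 01011000000101111011110110110 ; hops seen [H1,H2] ; pick H2
  + 113.127.94.176/28 (H0) depth=28
  + 113.127.64.0/18 (H1) depth=18
  + 88.23.0.0/16 (H0) depth=16
  Q 232.188.37.192: descend 11 ; hops seen [∅] ; pick no-route
  Q 167.138.13.220: descend 1 ; hops seen [∅] ; pick no-route
  + 113.127.94.176/28 (H2) depth=28
  + 88.0.0.0/5 (H2) depth=5
  + 221.32.0.0/12 (H2) depth=12
  + 0.0.0.0/0 (H0) depth=0
  - 113.127.64.0/18 clear@18
  + 88.0.0.0/8 (H1) depth=8
  + 88.0.0.0/10 (H2) depth=10
  Q 221.32.0.66: descend 110111010010 ; hops seen [H0,H2,H2] ; pick H2
  Q 88.23.189.176: descend 01011000000101111011110110110 ; hops seen [H0,H2,H1,H2,H0,H1,H2] ; pick H2
  Q 221.32.1.89: descend 110111010010 ; hops seen [H0,H2,H2] ; pick H2
  + 221.46.94.192/28 (H1) depth=28

== LOOKUPS ==
["H2","no-route","no-route","H2","H2","H2"]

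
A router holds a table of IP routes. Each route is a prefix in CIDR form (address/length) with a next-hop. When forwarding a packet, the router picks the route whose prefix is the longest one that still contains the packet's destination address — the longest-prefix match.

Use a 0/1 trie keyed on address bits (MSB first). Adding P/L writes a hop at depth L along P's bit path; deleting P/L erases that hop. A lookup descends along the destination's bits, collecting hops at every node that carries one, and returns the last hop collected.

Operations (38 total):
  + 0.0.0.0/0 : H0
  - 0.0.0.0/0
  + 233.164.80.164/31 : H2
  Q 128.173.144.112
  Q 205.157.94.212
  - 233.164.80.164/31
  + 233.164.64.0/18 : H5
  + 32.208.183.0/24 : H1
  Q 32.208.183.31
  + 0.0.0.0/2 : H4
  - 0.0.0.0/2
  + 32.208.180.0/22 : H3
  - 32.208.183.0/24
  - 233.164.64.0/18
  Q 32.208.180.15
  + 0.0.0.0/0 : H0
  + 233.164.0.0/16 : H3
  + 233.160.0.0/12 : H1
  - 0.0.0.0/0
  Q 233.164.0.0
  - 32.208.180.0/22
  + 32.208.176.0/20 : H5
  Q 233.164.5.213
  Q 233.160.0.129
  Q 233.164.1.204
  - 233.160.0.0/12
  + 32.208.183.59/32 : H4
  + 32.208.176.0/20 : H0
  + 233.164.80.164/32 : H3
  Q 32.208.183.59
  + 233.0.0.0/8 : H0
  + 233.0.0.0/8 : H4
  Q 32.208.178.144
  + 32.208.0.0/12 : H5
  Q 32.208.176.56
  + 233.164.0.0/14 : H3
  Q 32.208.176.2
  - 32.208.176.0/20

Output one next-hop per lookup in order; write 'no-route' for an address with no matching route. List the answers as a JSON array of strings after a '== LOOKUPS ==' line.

Apply in order:
  add 0.0.0.0/0 -> H0 at depth 0
  - 0.0.0.0/0 clear@0
  add 233.164.80.164/31 -> H2 at depth 31
  ? 128.173.144.112  path d0:-→d1:-  best=no-route
  ? 205.157.94.212  path d0:-→d1:-→d2:-  best=no-route
  - 233.164.80.164/31 clear@31
  add 233.164.64.0/18 -> H5 at depth 18
  add 32.208.183.0/24 -> H1 at depth 24
  ? 32.208.183.31  path d0:-→d1:-→d2:-→d3:-→d4:-→d5:-→d6:-→d7:-→d8:-→d9:-→d10:-→d11:-→d12:-→d13:-→d14:-→d15:-→d16:-→d17:-→d18:-→d19:-→d20:-→d21:-→d22:-→d23:-→d24:H1  best=H1
  add 0.0.0.0/2 -> H4 at depth 2
  - 0.0.0.0/2 clear@2
  add 32.208.180.0/22 -> H3 at depth 22
  - 32.208.183.0/24 clear@24
  - 233.164.64.0/18 clear@18
  ? 32.208.180.15  path d0:-→d1:-→d2:-→d3:-→d4:-→d5:-→d6:-→d7:-→d8:-→d9:-→d10:-→d11:-→d12:-→d13:-→d14:-→d15:-→d16:-→d17:-→d18:-→d19:-→d20:-→d21:-→d22:H3  best=H3
  add 0.0.0.0/0 -> H0 at depth 0
  add 233.164.0.0/16 -> H3 at depth 16
  add 233.160.0.0/12 -> H1 at depth 12
  - 0.0.0.0/0 clear@0
  ? 233.164.0.0  path d0:-→d1:-→d2:-→d3:-→d4:-→d5:-→d6:-→d7:-→d8:-→d9:-→d10:-→d11:-→d12:H1→d13:-→d14:-→d15:-→d16:H3→d17:-  best=H3
  - 32.208.180.0/22 clear@22
  add 32.208.176.0/20 -> H5 at depth 20
  ? 233.164.5.213  path d0:-→d1:-→d2:-→d3:-→d4:-→d5:-→d6:-→d7:-→d8:-→d9:-→d10:-→d11:-→d12:H1→d13:-→d14:-→d15:-→d16:H3→d17:-  best=H3
  ? 233.160.0.129  path d0:-→d1:-→d2:-→d3:-→d4:-→d5:-→d6:-→d7:-→d8:-→d9:-→d10:-→d11:-→d12:H1→d13:-  best=H1
  ? 233.164.1.204  path d0:-→d1:-→d2:-→d3:-→d4:-→d5:-→d6:-→d7:-→d8:-→d9:-→d10:-→d11:-→d12:H1→d13:-→d14:-→d15:-→d16:H3→d17:-  best=H3
  - 233.160.0.0/12 clear@12
  add 32.208.183.59/32 -> H4 at depth 32
  add 32.208.176.0/20 -> H0 at depth 20
  add 233.164.80.164/32 -> H3 at depth 32
  ? 32.208.183.59  path d0:-→d1:-→d2:-→d3:-→d4:-→d5:-→d6:-→d7:-→d8:-→d9:-→d10:-→d11:-→d12:-→d13:-→d14:-→d15:-→d16:-→d17:-→d18:-→d19:-→d20:H0→d21:-→d22:-→d23:-→d24:-→d25:-→d26:-→d27:-→d28:-→d29:-→d30:-→d31:-→d32:H4  best=H4
  add 233.0.0.0/8 -> H0 at depth 8
  add 233.0.0.0/8 -> H4 at depth 8
  ? 32.208.178.144  path d0:-→d1:-→d2:-→d3:-→d4:-→d5:-→d6:-→d7:-→d8:-→d9:-→d10:-→d11:-→d12:-→d13:-→d14:-→d15:-→d16:-→d17:-→d18:-→d19:-→d20:H0→d21:-  best=H0
  add 32.208.0.0/12 -> H5 at depth 12
  ? 32.208.176.56  path d0:-→d1:-→d2:-→d3:-→d4:-→d5:-→d6:-→d7:-→d8:-→d9:-→d10:-→d11:-→d12:H5→d13:-→d14:-→d15:-→d16:-→d17:-→d18:-→d19:-→d20:H0→d21:-  best=H0
  add 233.164.0.0/14 -> H3 at depth 14
  ? 32.208.176.2  path d0:-→d1:-→d2:-→d3:-→d4:-→d5:-→d6:-→d7:-→d8:-→d9:-→d10:-→d11:-→d12:H5→d13:-→d14:-→d15:-→d16:-→d17:-→d18:-→d19:-→d20:H0→d21:-  best=H0
  - 32.208.176.0/20 clear@20

== LOOKUPS ==
["no-route","no-route","H1","H3","H3","H3","H1","H3","H4","H0","H0","H0"]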